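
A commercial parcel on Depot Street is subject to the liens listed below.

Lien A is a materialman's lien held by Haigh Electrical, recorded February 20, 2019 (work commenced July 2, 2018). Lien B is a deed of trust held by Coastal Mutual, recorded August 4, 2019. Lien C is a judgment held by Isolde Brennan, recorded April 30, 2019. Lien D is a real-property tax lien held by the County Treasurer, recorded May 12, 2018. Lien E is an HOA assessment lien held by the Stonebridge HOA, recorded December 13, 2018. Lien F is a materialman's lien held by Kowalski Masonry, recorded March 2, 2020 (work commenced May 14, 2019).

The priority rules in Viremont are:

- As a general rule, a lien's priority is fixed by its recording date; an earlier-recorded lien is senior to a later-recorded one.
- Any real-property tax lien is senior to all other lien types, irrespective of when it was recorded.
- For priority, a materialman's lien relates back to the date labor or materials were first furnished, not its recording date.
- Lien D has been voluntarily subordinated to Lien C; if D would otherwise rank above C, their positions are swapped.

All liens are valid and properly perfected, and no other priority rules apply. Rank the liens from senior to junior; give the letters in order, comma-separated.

Effective dates after the stated exceptions: A's effective date is July 2, 2018, when work began; F is treated as recorded May 14, 2019, the work-commencement date.
As a real-property tax lien, D is senior to every other lien.
Among the remaining liens, by effective date: A (July 2, 2018), E (December 13, 2018), C (April 30, 2019), F (May 14, 2019), B (August 4, 2019).
D is senior to C before the subordination, so the two trade places.

C, A, E, D, F, B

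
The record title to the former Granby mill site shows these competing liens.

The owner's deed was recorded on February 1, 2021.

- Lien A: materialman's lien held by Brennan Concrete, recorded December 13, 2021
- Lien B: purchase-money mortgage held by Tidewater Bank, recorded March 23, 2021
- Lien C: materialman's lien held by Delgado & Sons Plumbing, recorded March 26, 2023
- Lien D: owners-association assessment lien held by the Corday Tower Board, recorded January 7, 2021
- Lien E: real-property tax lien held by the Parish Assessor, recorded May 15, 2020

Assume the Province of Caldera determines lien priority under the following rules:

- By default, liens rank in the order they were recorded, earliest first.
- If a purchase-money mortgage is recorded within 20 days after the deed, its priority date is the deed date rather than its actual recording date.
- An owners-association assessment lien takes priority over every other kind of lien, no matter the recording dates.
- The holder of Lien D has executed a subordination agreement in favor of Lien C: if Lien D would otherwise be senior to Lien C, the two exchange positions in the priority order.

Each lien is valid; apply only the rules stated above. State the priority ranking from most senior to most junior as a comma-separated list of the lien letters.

Effective dates after the stated exceptions: B was recorded 50 days after the deed, outside the 20-day window, so it keeps its recording date.
D is an owners-association assessment lien and takes priority over every other lien.
Among the remaining liens, by effective date: E (May 15, 2020), B (March 23, 2021), A (December 13, 2021), C (March 26, 2023).
The subordination applies — D was senior to C — so D and C swap.

C, E, B, A, D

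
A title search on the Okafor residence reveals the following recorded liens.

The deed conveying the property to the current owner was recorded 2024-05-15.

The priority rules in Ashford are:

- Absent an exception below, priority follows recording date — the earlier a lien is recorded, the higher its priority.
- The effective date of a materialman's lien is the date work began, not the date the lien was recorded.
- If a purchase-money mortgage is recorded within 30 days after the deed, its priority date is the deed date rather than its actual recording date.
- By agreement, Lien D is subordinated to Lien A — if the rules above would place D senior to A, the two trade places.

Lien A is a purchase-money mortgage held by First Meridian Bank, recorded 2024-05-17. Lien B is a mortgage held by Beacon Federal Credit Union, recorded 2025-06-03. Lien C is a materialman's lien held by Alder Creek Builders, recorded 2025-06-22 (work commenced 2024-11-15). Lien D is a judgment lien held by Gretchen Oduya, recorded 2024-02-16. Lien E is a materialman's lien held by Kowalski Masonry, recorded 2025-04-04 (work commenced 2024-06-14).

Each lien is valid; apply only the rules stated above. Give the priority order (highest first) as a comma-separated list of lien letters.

First, effective dates: A relates back to the deed date 2024-05-15; C relates back to 2024-11-15 (work commenced); E is treated as recorded 2024-06-14, the work-commencement date.
Ordering by effective date: D (2024-02-16), A (2024-05-15), E (2024-06-14), C (2024-11-15), B (2025-06-03).
The subordination applies — D was senior to A — so D and A swap.

A, D, E, C, B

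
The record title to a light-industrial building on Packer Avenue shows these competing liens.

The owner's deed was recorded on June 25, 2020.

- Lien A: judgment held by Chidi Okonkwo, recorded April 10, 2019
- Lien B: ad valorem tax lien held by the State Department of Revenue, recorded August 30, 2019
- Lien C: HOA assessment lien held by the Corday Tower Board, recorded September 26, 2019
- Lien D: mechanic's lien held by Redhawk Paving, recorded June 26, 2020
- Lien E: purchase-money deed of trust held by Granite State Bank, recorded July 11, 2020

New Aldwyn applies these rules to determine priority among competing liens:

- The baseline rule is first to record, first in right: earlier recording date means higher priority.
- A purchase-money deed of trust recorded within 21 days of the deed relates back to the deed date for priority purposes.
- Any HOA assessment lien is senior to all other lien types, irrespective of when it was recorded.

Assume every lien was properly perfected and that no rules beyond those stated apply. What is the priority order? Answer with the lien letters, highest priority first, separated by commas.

C, A, B, E, D

Adjusting effective dates: E relates back to the deed date June 25, 2020.
C is an HOA assessment lien and takes priority over every other lien.
Among the remaining liens, by effective date: A (April 10, 2019), B (August 30, 2019), E (June 25, 2020), D (June 26, 2020).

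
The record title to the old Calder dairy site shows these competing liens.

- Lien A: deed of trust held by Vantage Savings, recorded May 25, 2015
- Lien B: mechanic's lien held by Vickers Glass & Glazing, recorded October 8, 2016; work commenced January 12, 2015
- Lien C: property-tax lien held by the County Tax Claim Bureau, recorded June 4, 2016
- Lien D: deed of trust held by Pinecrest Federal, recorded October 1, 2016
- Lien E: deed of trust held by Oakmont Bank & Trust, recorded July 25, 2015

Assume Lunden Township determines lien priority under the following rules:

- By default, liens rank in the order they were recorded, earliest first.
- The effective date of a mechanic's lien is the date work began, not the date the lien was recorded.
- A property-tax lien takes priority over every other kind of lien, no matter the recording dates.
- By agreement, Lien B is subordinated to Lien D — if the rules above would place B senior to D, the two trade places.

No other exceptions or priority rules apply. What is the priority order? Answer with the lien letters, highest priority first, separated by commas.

C, D, A, E, B

First, effective dates: B is treated as recorded January 12, 2015, the work-commencement date.
C, as a property-tax lien, has superpriority and ranks first.
Among the remaining liens, by effective date: B (January 12, 2015), A (May 25, 2015), E (July 25, 2015), D (October 1, 2016).
B is senior to D before the subordination, so the two trade places.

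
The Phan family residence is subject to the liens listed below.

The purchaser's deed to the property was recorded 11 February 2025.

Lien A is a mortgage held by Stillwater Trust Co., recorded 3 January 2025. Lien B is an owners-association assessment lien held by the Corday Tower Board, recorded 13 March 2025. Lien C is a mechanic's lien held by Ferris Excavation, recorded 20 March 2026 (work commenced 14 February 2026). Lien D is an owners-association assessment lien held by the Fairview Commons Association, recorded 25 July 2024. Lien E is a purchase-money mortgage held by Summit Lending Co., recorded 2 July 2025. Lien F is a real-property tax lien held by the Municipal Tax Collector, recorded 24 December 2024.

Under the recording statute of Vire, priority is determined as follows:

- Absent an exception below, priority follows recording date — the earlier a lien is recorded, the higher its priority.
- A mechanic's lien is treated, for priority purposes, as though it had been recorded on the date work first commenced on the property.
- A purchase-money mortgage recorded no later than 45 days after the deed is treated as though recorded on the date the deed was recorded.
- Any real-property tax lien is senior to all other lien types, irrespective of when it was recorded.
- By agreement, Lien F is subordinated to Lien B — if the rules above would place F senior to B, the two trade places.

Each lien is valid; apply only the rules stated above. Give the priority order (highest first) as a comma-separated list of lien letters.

Effective dates after the stated exceptions: C relates back to 14 February 2026 (work commenced); E was recorded 141 days after the deed, outside the 45-day window, so it keeps its recording date.
F is a real-property tax lien, so it outranks all other liens regardless of date.
Remaining liens by effective date: D (25 July 2024), A (3 January 2025), B (13 March 2025), E (2 July 2025), C (14 February 2026).
Because F would otherwise rank above B, the subordination swaps them.

B, D, A, F, E, C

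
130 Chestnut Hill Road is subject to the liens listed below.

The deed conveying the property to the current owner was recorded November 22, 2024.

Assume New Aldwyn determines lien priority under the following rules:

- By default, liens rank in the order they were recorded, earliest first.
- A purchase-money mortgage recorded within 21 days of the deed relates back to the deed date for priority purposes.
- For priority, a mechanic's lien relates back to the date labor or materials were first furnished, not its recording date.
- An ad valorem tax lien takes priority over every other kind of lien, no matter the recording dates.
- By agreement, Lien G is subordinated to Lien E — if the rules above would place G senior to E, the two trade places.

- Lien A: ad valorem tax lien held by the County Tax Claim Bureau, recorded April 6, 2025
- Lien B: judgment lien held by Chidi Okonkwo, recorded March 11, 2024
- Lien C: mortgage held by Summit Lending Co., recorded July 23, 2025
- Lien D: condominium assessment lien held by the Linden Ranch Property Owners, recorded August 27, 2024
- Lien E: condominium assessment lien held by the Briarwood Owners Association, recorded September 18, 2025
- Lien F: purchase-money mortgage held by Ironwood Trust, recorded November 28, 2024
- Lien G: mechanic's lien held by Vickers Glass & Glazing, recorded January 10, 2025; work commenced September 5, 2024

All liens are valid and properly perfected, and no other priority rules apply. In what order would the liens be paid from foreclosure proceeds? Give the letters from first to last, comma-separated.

A, B, D, E, F, C, G

Effective dates: F was recorded within the 21-day window, so its effective date is the deed date November 22, 2024; G is treated as recorded September 5, 2024, the work-commencement date.
A is an ad valorem tax lien, so it outranks all other liens regardless of date.
Ordering the rest by effective date: B (March 11, 2024), D (August 27, 2024), G (September 5, 2024), F (November 22, 2024), C (July 23, 2025), E (September 18, 2025).
G is senior to E before the subordination, so the two trade places.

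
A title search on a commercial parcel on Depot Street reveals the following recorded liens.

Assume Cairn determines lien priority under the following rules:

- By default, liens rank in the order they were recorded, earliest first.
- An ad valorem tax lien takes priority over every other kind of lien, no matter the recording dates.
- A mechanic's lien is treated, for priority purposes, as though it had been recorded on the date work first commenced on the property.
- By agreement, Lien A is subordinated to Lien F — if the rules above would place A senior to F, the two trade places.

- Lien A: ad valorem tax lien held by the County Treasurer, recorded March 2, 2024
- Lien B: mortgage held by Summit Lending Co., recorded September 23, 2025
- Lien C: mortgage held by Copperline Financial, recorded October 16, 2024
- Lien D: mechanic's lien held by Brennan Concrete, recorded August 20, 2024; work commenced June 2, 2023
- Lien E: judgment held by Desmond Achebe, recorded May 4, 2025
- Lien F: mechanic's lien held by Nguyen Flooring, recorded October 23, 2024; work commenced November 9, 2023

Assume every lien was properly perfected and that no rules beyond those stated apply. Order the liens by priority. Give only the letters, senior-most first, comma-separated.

Effective dates after the stated exceptions: D is treated as recorded June 2, 2023, the work-commencement date; F relates back to November 9, 2023 (work commenced).
As an ad valorem tax lien, A is senior to every other lien.
The other liens, earliest effective date first: D (June 2, 2023), F (November 9, 2023), C (October 16, 2024), E (May 4, 2025), B (September 23, 2025).
Because A would otherwise rank above F, the subordination swaps them.

F, D, A, C, E, B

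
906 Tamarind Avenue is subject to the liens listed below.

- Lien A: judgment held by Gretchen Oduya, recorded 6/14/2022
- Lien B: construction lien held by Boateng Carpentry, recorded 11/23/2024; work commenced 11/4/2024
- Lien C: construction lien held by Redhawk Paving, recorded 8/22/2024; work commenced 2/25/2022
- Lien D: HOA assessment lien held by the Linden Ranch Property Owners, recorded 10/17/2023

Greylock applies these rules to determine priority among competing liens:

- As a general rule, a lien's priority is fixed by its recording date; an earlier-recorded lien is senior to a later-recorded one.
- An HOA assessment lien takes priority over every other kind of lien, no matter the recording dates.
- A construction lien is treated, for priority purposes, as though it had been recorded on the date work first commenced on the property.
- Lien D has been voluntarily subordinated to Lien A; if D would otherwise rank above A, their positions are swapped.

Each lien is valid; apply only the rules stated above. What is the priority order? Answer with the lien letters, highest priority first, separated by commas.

A, C, D, B

Adjusting effective dates: B is treated as recorded 11/4/2024, the work-commencement date; C relates back to 2/25/2022 (work commenced).
D is an HOA assessment lien and takes priority over every other lien.
Among the remaining liens, by effective date: C (2/25/2022), A (6/14/2022), B (11/4/2024).
Because D would otherwise rank above A, the subordination swaps them.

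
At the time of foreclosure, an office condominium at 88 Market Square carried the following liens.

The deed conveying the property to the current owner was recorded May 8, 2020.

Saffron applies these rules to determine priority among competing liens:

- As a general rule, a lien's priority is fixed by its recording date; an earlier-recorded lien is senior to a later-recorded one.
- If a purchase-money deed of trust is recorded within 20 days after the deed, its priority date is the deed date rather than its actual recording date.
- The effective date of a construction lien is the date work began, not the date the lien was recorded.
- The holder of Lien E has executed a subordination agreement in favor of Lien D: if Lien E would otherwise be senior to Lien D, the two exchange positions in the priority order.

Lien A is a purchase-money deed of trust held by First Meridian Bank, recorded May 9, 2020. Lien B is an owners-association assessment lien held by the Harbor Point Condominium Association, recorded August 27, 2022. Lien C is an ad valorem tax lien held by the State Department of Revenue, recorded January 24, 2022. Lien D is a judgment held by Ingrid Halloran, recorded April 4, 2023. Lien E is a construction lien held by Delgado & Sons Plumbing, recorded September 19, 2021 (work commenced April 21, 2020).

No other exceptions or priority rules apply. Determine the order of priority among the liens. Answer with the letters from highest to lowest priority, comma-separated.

Effective dates after the stated exceptions: A relates back to the deed date May 8, 2020; E is treated as recorded April 21, 2020, the work-commencement date.
By effective date, earliest first: E (April 21, 2020), A (May 8, 2020), C (January 24, 2022), B (August 27, 2022), D (April 4, 2023).
The subordination applies — E was senior to D — so E and D swap.

D, A, C, B, E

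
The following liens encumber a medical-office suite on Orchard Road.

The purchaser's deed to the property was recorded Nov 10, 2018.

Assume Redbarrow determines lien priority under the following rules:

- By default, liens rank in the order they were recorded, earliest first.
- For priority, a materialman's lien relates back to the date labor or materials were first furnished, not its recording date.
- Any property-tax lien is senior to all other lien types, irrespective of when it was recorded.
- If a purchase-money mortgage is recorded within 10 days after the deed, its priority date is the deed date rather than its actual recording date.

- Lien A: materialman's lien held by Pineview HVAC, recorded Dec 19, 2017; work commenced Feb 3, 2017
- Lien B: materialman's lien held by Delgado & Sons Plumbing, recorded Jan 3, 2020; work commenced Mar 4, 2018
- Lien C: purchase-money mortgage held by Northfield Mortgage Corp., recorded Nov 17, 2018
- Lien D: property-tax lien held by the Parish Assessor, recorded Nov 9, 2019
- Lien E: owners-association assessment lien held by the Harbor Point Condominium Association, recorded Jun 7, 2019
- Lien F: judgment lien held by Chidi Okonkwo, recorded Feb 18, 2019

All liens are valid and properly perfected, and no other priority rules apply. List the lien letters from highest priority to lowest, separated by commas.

Effective dates after the stated exceptions: A is treated as recorded Feb 3, 2017, the work-commencement date; B's effective date is Mar 4, 2018, when work began; C relates back to the deed date Nov 10, 2018.
D is a property-tax lien and takes priority over every other lien.
The other liens, earliest effective date first: A (Feb 3, 2017), B (Mar 4, 2018), C (Nov 10, 2018), F (Feb 18, 2019), E (Jun 7, 2019).

D, A, B, C, F, E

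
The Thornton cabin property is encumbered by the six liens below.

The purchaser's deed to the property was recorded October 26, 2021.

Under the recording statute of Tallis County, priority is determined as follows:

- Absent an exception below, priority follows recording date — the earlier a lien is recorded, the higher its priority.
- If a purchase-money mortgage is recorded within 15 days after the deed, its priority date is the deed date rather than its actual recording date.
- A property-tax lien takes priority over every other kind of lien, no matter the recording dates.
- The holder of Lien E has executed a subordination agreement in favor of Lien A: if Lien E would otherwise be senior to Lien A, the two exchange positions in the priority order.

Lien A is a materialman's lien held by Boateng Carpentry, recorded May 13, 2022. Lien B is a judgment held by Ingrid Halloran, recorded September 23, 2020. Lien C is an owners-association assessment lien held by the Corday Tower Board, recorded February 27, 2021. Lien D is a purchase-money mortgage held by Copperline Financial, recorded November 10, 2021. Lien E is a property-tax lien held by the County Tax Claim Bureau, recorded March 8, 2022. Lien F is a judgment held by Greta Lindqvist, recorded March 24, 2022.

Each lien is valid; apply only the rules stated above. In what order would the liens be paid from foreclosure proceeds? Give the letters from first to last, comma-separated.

Adjusting effective dates: D was recorded within the 15-day window, so its effective date is the deed date October 26, 2021.
E, as a property-tax lien, has superpriority and ranks first.
Ordering the rest by effective date: B (September 23, 2020), C (February 27, 2021), D (October 26, 2021), F (March 24, 2022), A (May 13, 2022).
Because E would otherwise rank above A, the subordination swaps them.

A, B, C, D, F, E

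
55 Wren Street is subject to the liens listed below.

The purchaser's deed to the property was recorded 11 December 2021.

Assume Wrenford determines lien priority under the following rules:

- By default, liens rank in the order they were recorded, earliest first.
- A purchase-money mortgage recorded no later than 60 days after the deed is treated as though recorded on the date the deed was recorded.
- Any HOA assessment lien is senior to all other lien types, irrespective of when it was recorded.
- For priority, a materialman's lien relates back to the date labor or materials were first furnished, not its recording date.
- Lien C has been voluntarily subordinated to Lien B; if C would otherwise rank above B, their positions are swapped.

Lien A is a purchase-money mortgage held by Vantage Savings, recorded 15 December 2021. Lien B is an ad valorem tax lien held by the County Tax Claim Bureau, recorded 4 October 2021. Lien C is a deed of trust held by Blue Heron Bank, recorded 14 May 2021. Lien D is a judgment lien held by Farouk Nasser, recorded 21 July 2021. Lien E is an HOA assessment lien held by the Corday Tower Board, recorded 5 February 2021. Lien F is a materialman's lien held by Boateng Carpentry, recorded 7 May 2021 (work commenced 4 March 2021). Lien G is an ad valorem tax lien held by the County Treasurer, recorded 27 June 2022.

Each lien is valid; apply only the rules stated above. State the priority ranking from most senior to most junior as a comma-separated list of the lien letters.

Adjusting effective dates: A relates back to the deed date 11 December 2021; F is treated as recorded 4 March 2021, the work-commencement date.
E, as an HOA assessment lien, has superpriority and ranks first.
Among the remaining liens, by effective date: F (4 March 2021), C (14 May 2021), D (21 July 2021), B (4 October 2021), A (11 December 2021), G (27 June 2022).
The subordination applies — C was senior to B — so C and B swap.

E, F, B, D, C, A, G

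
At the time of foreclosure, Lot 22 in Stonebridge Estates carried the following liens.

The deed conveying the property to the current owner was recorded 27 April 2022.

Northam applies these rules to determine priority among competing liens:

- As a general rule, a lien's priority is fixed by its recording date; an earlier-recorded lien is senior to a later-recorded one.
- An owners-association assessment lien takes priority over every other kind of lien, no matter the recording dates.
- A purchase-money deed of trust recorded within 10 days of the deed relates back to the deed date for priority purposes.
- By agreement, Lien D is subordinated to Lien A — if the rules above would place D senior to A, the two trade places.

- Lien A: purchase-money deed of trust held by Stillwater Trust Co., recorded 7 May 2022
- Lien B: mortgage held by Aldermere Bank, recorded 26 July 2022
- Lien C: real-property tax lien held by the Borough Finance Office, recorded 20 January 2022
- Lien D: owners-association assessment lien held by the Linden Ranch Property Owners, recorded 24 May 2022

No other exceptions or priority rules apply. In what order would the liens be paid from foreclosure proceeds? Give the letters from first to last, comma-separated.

A, C, D, B

First, effective dates: A's effective date is the deed date, 27 April 2022.
D, as an owners-association assessment lien, has superpriority and ranks first.
Ordering the rest by effective date: C (20 January 2022), A (27 April 2022), B (26 July 2022).
The subordination applies — D was senior to A — so D and A swap.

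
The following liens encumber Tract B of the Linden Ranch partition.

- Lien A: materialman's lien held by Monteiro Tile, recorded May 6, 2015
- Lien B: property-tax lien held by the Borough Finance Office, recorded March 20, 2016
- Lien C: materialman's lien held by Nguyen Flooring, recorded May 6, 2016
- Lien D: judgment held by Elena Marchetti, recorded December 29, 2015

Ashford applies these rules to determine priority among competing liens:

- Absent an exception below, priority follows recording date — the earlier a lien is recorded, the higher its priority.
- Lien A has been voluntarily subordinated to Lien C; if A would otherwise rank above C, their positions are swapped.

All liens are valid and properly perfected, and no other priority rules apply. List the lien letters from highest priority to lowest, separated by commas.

C, D, B, A

Ordering by effective date: A (May 6, 2015), D (December 29, 2015), B (March 20, 2016), C (May 6, 2016).
The subordination applies — A was senior to C — so A and C swap.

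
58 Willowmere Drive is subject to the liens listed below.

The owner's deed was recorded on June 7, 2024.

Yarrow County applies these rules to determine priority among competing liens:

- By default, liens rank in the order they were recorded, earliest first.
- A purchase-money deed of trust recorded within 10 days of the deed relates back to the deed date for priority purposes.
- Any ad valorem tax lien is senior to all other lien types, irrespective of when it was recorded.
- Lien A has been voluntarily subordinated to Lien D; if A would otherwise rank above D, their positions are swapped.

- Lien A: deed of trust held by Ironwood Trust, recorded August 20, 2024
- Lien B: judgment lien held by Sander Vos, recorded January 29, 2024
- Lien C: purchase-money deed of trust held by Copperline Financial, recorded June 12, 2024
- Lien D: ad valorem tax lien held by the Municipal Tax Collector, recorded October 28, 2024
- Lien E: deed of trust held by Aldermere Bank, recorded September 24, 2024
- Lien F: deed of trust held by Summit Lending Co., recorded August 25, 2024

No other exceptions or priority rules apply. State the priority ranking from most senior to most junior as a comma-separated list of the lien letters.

D, B, C, A, F, E

Effective dates after the stated exceptions: C was recorded within the 10-day window, so its effective date is the deed date June 7, 2024.
D is an ad valorem tax lien and takes priority over every other lien.
Ordering the rest by effective date: B (January 29, 2024), C (June 7, 2024), A (August 20, 2024), F (August 25, 2024), E (September 24, 2024).
Since A is not senior to D, the subordination leaves the order unchanged.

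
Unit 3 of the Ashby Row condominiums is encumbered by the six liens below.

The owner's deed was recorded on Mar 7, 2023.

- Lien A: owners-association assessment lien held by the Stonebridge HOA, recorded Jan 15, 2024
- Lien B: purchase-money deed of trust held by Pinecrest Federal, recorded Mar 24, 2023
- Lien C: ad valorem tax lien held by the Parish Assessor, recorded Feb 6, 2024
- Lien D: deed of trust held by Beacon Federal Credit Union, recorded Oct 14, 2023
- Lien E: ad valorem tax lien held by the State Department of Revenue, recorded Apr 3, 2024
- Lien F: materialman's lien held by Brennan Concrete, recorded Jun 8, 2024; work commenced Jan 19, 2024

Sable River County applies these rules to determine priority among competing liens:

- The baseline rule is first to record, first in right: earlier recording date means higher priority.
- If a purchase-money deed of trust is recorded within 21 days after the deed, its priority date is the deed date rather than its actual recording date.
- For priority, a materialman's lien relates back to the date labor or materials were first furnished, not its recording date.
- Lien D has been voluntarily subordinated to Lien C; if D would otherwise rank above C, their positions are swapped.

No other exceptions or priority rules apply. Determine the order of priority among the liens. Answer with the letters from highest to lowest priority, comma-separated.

Adjusting effective dates: B was recorded within the 21-day window, so its effective date is the deed date Mar 7, 2023; F is treated as recorded Jan 19, 2024, the work-commencement date.
Sorted by effective date: B (Mar 7, 2023), D (Oct 14, 2023), A (Jan 15, 2024), F (Jan 19, 2024), C (Feb 6, 2024), E (Apr 3, 2024).
D would otherwise be senior to C, so under the subordination agreement D and C exchange positions.

B, C, A, F, D, E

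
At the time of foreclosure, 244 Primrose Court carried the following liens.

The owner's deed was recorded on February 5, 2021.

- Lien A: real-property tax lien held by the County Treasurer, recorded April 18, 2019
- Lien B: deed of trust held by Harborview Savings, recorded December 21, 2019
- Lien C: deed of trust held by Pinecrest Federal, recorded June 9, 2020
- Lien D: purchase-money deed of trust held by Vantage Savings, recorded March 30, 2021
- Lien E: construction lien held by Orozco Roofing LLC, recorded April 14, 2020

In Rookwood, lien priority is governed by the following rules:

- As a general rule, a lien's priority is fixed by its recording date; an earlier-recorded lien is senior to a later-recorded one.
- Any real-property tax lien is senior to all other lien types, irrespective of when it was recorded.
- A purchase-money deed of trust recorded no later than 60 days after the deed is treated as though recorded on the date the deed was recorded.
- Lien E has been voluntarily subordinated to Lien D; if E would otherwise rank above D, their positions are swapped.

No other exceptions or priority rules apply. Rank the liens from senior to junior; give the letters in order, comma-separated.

A, B, D, C, E

Effective dates: D relates back to the deed date February 5, 2021.
A is a real-property tax lien and takes priority over every other lien.
Ordering the rest by effective date: B (December 21, 2019), E (April 14, 2020), C (June 9, 2020), D (February 5, 2021).
Because E would otherwise rank above D, the subordination swaps them.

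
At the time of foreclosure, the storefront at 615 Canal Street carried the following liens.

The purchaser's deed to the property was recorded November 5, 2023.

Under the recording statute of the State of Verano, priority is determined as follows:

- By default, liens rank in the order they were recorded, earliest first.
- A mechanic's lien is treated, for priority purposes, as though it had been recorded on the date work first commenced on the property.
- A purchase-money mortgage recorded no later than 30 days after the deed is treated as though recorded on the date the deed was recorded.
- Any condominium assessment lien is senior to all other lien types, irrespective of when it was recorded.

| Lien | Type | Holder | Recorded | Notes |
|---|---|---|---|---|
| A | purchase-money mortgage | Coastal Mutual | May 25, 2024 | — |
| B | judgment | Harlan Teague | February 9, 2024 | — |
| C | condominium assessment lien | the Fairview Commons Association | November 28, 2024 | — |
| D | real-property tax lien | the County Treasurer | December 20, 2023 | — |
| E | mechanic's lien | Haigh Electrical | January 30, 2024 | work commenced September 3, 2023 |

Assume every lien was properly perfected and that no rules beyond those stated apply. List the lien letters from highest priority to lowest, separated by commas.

Effective dates: A was recorded 202 days after the deed, outside the 30-day window, so it keeps its recording date; E's effective date is September 3, 2023, when work began.
C is a condominium assessment lien and takes priority over every other lien.
Among the remaining liens, by effective date: E (September 3, 2023), D (December 20, 2023), B (February 9, 2024), A (May 25, 2024).

C, E, D, B, A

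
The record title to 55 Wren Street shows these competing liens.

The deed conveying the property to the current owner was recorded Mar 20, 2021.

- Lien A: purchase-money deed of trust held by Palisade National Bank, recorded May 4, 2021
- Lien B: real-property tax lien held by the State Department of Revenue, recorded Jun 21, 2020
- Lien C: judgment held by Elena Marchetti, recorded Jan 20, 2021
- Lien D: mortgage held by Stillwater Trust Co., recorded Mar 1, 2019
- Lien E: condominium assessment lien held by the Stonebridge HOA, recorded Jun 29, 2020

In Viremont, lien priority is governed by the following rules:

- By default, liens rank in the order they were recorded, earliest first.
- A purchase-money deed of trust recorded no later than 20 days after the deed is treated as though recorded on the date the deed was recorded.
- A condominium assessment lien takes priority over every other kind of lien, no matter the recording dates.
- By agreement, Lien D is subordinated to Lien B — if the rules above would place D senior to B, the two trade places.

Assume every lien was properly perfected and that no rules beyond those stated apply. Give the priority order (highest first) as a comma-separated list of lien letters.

E, B, D, C, A

First, effective dates: A was recorded 45 days after the deed, outside the 20-day window, so it keeps its recording date.
E is a condominium assessment lien and takes priority over every other lien.
Remaining liens by effective date: D (Mar 1, 2019), B (Jun 21, 2020), C (Jan 20, 2021), A (May 4, 2021).
D is senior to B before the subordination, so the two trade places.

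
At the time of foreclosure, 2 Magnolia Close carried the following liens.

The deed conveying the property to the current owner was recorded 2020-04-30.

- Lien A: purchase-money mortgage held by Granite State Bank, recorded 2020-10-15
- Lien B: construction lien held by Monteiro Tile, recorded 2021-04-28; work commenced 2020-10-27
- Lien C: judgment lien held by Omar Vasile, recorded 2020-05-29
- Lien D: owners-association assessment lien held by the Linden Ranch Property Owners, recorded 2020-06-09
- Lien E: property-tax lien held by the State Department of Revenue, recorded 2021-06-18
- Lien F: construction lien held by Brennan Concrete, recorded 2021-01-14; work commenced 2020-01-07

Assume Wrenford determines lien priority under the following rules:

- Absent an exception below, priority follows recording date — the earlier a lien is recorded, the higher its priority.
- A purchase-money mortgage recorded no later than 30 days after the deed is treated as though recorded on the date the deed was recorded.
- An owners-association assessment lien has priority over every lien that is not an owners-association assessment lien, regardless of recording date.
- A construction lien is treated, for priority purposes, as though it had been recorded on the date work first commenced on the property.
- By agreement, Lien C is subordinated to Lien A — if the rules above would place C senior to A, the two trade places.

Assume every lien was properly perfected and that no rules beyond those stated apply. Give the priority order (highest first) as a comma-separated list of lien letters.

Effective dates after the stated exceptions: A missed the 30-day window (168 days after the deed), so its recording date stands; B's effective date is 2020-10-27, when work began; F's effective date is 2020-01-07, when work began.
D, as an owners-association assessment lien, has superpriority and ranks first.
Among the remaining liens, by effective date: F (2020-01-07), C (2020-05-29), A (2020-10-15), B (2020-10-27), E (2021-06-18).
Because C would otherwise rank above A, the subordination swaps them.

D, F, A, C, B, E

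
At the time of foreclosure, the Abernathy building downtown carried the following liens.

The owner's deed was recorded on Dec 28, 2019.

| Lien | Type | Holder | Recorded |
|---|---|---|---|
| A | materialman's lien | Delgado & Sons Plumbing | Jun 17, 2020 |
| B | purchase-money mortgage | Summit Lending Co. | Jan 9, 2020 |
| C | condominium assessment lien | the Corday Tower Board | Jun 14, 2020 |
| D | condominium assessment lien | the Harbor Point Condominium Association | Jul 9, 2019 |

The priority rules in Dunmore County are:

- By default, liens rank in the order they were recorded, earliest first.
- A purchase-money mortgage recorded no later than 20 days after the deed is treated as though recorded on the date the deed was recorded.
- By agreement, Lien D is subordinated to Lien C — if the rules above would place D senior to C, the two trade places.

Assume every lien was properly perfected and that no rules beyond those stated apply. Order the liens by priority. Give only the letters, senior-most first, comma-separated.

First, effective dates: B relates back to the deed date Dec 28, 2019.
Sorted by effective date: D (Jul 9, 2019), B (Dec 28, 2019), C (Jun 14, 2020), A (Jun 17, 2020).
D would otherwise be senior to C, so under the subordination agreement D and C exchange positions.

C, B, D, A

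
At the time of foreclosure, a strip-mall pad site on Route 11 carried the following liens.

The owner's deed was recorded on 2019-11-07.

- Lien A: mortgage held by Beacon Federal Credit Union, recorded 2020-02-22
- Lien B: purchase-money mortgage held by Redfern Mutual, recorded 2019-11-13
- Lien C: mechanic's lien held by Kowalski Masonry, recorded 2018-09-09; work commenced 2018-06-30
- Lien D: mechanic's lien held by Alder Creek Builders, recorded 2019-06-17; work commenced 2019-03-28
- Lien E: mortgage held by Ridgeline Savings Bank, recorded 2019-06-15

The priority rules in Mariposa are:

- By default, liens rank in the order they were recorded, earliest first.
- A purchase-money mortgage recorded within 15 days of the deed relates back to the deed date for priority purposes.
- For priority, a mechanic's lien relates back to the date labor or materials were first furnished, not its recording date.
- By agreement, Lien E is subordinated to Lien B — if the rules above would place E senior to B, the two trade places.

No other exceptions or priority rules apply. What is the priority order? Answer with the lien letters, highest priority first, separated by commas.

Effective dates after the stated exceptions: B relates back to the deed date 2019-11-07; C is treated as recorded 2018-06-30, the work-commencement date; D relates back to 2019-03-28 (work commenced).
Ordering by effective date: C (2018-06-30), D (2019-03-28), E (2019-06-15), B (2019-11-07), A (2020-02-22).
E is senior to B before the subordination, so the two trade places.

C, D, B, E, A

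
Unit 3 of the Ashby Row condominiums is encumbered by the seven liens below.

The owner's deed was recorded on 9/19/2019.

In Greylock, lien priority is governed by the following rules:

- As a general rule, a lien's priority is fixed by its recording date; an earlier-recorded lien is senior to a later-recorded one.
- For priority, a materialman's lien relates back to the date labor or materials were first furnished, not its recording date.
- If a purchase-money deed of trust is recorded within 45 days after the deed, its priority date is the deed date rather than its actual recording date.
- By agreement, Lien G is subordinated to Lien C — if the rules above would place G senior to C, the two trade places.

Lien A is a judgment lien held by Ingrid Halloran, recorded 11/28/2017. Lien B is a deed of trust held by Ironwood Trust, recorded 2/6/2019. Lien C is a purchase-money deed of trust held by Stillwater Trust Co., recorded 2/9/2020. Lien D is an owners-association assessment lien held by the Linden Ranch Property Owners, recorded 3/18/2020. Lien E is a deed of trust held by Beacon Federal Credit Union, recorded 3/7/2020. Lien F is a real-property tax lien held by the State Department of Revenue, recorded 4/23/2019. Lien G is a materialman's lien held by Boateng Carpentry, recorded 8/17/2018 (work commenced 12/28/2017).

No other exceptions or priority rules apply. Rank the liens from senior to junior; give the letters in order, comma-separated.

A, C, B, F, G, E, D

First, effective dates: C was recorded 143 days after the deed, outside the 45-day window, so it keeps its recording date; G's effective date is 12/28/2017, when work began.
Ordering by effective date: A (11/28/2017), G (12/28/2017), B (2/6/2019), F (4/23/2019), C (2/9/2020), E (3/7/2020), D (3/18/2020).
G would otherwise be senior to C, so under the subordination agreement G and C exchange positions.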